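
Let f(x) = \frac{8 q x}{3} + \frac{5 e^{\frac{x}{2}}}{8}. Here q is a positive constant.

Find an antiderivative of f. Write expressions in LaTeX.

An antiderivative is F(x) = \frac{16 q x^{2} + 15 e^{\frac{x}{2}}}{12}.

The integrand splits into summands that can be handled one at a time.
Check: d/dx[\frac{16 q x^{2} + 15 e^{\frac{x}{2}}}{12}] = \frac{8 q x}{3} + \frac{5 e^{\frac{x}{2}}}{8} = f(x).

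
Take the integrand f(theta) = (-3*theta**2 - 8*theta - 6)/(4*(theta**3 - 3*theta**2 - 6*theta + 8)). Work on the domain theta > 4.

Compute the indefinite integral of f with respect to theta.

Factor the denominator (4*(theta - 4)*(theta - 1)*(theta + 2)) and decompose: f = -1/(36*(theta + 2)) + 17/(36*(theta - 1)) - 43/(36*(theta - 4)); each piece integrates to a log, atan, or power term.
Check: d/dtheta[-43*log(theta - 4)/36 + 17*log(theta - 1)/36 - log(theta + 2)/36] = (-3*theta**2 - 8*theta - 6)/(4*theta**3 - 12*theta**2 - 24*theta + 32), which equals f(theta).

F(theta) = -43*log(theta - 4)/36 + 17*log(theta - 1)/36 - log(theta + 2)/36 + C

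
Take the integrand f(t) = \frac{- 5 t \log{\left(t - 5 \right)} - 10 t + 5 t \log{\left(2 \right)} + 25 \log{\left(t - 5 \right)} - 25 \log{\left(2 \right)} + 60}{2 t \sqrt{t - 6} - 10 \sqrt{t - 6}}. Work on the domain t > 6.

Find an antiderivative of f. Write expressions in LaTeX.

An antiderivative is F(t) = - 5 \sqrt{t - 6} \log{\left(t - 5 \right)} + 5 \sqrt{t - 6} \log{\left(2 \right)}.

Recognize the product-rule pattern: f = u'v + uv' with u = - 5 \sqrt{t - 6}, v = \log{\left(\frac{t}{2} - \frac{5}{2} \right)}, so integration by parts undoes it.
Check: d/dt[- 5 \sqrt{t - 6} \log{\left(t - 5 \right)} + 5 \sqrt{t - 6} \log{\left(2 \right)}] = \frac{- 5 t \log{\left(t - 5 \right)} - 10 t + 5 t \log{\left(2 \right)} + 25 \log{\left(t - 5 \right)} - 25 \log{\left(2 \right)} + 60}{2 t \sqrt{t - 6} - 10 \sqrt{t - 6}} = f(t).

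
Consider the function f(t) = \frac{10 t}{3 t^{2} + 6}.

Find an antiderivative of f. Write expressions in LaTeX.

An antiderivative is F(t) = \frac{5 \log{\left(t^{2} + 2 \right)}}{3}.

f matches the chain-rule pattern g'(h)*h' with inner function h(t) = t^{2} + 2; substituting u = h(t) collapses the integral.
Check: d/dt[\frac{5 \log{\left(t^{2} + 2 \right)}}{3}] = \frac{10 t}{3 t^{2} + 6} = f(t).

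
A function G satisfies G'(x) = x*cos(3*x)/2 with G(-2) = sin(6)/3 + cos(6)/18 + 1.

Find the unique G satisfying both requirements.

A first test for any G(x): its x-derivative must equal the given G'(x).
A general antiderivative is x*sin(3*x)/6 + cos(3*x)/18 + C.
The condition gives C = sin(6)/3 + cos(6)/18 + 1 - (sin(6)/3 + cos(6)/18) = 1.
So G(x) = x*sin(3*x)/6 + cos(3*x)/18 + 1.
Check: d/dx[x*sin(3*x)/6 + cos(3*x)/18 + 1] = x*cos(3*x)/2 = G'(x).

G(x) = x*sin(3*x)/6 + cos(3*x)/18 + 1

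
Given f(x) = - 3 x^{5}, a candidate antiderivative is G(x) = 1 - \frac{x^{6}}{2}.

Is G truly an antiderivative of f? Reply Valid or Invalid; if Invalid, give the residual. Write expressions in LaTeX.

d/dx[G] = - 3 x^{5}
This equals f(x) exactly, so the claim holds.

Valid: G'(x) = f(x).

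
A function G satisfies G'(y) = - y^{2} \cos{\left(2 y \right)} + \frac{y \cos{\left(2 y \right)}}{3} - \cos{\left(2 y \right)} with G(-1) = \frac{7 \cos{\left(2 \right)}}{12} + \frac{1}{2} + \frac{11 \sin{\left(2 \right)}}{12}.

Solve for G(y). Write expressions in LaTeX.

G(y) = - \frac{y^{2} \sin{\left(2 y \right)}}{2} + \frac{y \sin{\left(2 y \right)}}{6} - \frac{y \cos{\left(2 y \right)}}{2} - \frac{\sin{\left(2 y \right)}}{4} + \frac{\cos{\left(2 y \right)}}{12} + \frac{1}{2}

Integrate term by term and add the pieces.
A general antiderivative is - \frac{y^{2} \sin{\left(2 y \right)}}{2} + \frac{y \sin{\left(2 y \right)}}{6} - \frac{y \cos{\left(2 y \right)}}{2} - \frac{\sin{\left(2 y \right)}}{4} + \frac{\cos{\left(2 y \right)}}{12} + C.
The condition gives C = \frac{7 \cos{\left(2 \right)}}{12} + \frac{1}{2} + \frac{11 \sin{\left(2 \right)}}{12} - (\frac{7 \cos{\left(2 \right)}}{12} + \frac{11 \sin{\left(2 \right)}}{12}) = \frac{1}{2}.
So G(y) = - \frac{y^{2} \sin{\left(2 y \right)}}{2} + \frac{y \sin{\left(2 y \right)}}{6} - \frac{y \cos{\left(2 y \right)}}{2} - \frac{\sin{\left(2 y \right)}}{4} + \frac{\cos{\left(2 y \right)}}{12} + \frac{1}{2}.
Check: d/dy[- \frac{y^{2} \sin{\left(2 y \right)}}{2} + \frac{y \sin{\left(2 y \right)}}{6} - \frac{y \cos{\left(2 y \right)}}{2} - \frac{\sin{\left(2 y \right)}}{4} + \frac{\cos{\left(2 y \right)}}{12} + \frac{1}{2}] = - y^{2} \cos{\left(2 y \right)} + \frac{y \cos{\left(2 y \right)}}{3} - \cos{\left(2 y \right)} = G'(y).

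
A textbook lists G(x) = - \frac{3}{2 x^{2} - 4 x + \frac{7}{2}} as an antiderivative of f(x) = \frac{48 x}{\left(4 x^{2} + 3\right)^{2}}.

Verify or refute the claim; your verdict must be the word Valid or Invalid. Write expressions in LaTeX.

Invalid: d/dx[G] - f = \frac{2304 x^{4} - 4608 x^{3} + 4224 x^{2} - 1920 x - 432}{256 x^{8} - 1024 x^{7} + 2304 x^{6} - 3328 x^{5} + 3808 x^{4} - 3264 x^{3} + 2256 x^{2} - 1008 x + 441}, which is not 0.

d/dx[G] = \frac{48 x - 48}{16 x^{4} - 64 x^{3} + 120 x^{2} - 112 x + 49}
d/dx[G] - f(x) = \frac{2304 x^{4} - 4608 x^{3} + 4224 x^{2} - 1920 x - 432}{256 x^{8} - 1024 x^{7} + 2304 x^{6} - 3328 x^{5} + 3808 x^{4} - 3264 x^{3} + 2256 x^{2} - 1008 x + 441} != 0.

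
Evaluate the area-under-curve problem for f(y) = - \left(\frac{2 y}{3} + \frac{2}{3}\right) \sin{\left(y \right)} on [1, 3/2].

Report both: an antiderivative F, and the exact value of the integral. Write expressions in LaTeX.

Antiderivative: F(y) = \frac{2 \left(y \cos{\left(y \right)} - \sin{\left(y \right)} + \cos{\left(y \right)}\right)}{3}; value = - \frac{4 \cos{\left(1 \right)}}{3} - \frac{2 \sin{\left(\frac{3}{2} \right)}}{3} + \frac{5 \cos{\left(\frac{3}{2} \right)}}{3} + \frac{2 \sin{\left(1 \right)}}{3}

An antiderivative F(y) passes only if d/dy[F] lands on f(y) exactly.
F(y) = \frac{2 \left(y \cos{\left(y \right)} - \sin{\left(y \right)} + \cos{\left(y \right)}\right)}{3} is an antiderivative of f.
Check: d/dy[\frac{2 \left(y \cos{\left(y \right)} - \sin{\left(y \right)} + \cos{\left(y \right)}\right)}{3}] = - \frac{2 y \sin{\left(y \right)}}{3} - \frac{2 \sin{\left(y \right)}}{3}, which equals f(y).
F(3/2) = - \frac{2 \sin{\left(\frac{3}{2} \right)}}{3} + \frac{5 \cos{\left(\frac{3}{2} \right)}}{3}; F(1) = - \frac{2 \sin{\left(1 \right)}}{3} + \frac{4 \cos{\left(1 \right)}}{3}.
Integral = F(3/2) - F(1) = - \frac{4 \cos{\left(1 \right)}}{3} - \frac{2 \sin{\left(\frac{3}{2} \right)}}{3} + \frac{5 \cos{\left(\frac{3}{2} \right)}}{3} + \frac{2 \sin{\left(1 \right)}}{3}.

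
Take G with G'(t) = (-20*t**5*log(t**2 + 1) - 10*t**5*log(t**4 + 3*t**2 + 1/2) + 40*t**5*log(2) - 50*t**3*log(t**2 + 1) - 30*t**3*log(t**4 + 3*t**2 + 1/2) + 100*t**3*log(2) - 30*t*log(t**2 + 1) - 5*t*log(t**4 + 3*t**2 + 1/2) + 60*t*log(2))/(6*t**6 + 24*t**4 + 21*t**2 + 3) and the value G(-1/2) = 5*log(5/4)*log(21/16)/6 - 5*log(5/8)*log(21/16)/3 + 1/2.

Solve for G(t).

Recognize the product-rule pattern: G'(t) = u'v + uv' with u = -5*log(t**2/2 + 1/2)/3 + 5*log(t**2 + 1)/6, v = log(t**4 + 3*t**2 + 1/2), so integration by parts undoes it.
A general antiderivative is -5*(log(t**2/2 + 1/2) - log(t**2 + 1)/2)*log(t**4 + 3*t**2 + 1/2)/3 + C.
The condition gives C = 5*log(5/4)*log(21/16)/6 - 5*log(5/8)*log(21/16)/3 + 1/2 - (5*log(5/4)*log(21/16)/6 - 5*log(5/8)*log(21/16)/3) = 1/2.
So G(t) = (-5*(2*log(t**2/2 + 1/2) - log(t**2 + 1))*log(t**4 + 3*t**2 + 1/2) + 3)/6.
Check: d/dt[(-5*(2*log(t**2/2 + 1/2) - log(t**2 + 1))*log(t**4 + 3*t**2 + 1/2) + 3)/6] = (-20*t**5*log(t**2 + 1) - 10*t**5*log(t**4 + 3*t**2 + 1/2) + 40*t**5*log(2) - 50*t**3*log(t**2 + 1) - 30*t**3*log(t**4 + 3*t**2 + 1/2) + 100*t**3*log(2) - 30*t*log(t**2 + 1) - 5*t*log(t**4 + 3*t**2 + 1/2) + 60*t*log(2))/(6*t**6 + 24*t**4 + 21*t**2 + 3) = G'(t).

G(t) = (-5*(2*log(t**2/2 + 1/2) - log(t**2 + 1))*log(t**4 + 3*t**2 + 1/2) + 3)/6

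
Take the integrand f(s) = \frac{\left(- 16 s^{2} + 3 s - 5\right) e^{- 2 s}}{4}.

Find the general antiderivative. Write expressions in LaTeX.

Recognize the product-rule pattern: f = u'v + uv' with u = 2 s^{2} + \frac{13 s}{8} + \frac{23}{16}, v = e^{- 2 s}, so integration by parts undoes it.
Check: d/ds[\frac{\left(32 s^{2} + 26 s + 23\right) e^{- 2 s}}{16}] = \frac{\left(- 16 s^{2} + 3 s - 5\right) e^{- 2 s}}{4} = f(s).

F(s) = \frac{\left(32 s^{2} + 26 s + 23\right) e^{- 2 s}}{16} + C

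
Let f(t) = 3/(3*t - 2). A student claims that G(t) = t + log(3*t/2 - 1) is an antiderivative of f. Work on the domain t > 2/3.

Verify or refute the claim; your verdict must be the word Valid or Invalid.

Invalid: d/dt[G] - f = 1, which is not 0.

d/dt[G] = (3*t + 1)/(3*t - 2)
d/dt[G] - f(t) = 1 != 0.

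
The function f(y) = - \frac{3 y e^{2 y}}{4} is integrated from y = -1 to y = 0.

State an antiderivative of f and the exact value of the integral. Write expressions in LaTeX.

Antiderivative: F(y) = \frac{\left(3 - 6 y\right) e^{2 y}}{16}; value = \frac{3}{16} - \frac{9}{16 e^{2}}

f has the shape u'v + uv' for u = \frac{3}{16} - \frac{3 y}{8} and v = e^{2 y} — it is the derivative of the product u*v.
F(y) = \frac{\left(3 - 6 y\right) e^{2 y}}{16} is an antiderivative of f.
Check: d/dy[\frac{\left(3 - 6 y\right) e^{2 y}}{16}] = - \frac{3 y e^{2 y}}{4} = f(y).
F(0) = \frac{3}{16}; F(-1) = \frac{9}{16 e^{2}}.
Integral = F(0) - F(-1) = \frac{3}{16} - \frac{9}{16 e^{2}}.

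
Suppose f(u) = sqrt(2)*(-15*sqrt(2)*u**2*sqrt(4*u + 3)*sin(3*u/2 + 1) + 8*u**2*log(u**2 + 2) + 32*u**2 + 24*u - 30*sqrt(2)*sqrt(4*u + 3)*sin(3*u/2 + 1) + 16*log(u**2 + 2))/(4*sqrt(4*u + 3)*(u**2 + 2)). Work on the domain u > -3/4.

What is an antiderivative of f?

Recover f(u) by differentiating a candidate F(u); any mismatch rules it out.
Check: d/du[sqrt(2)*sqrt(4*u + 3)*log(u**2 + 2) + 5*cos(3*u/2 + 1)] = (-15*u**2*sqrt(4*u + 3)*sin(3*u/2 + 1) + 4*sqrt(2)*u**2*log(u**2 + 2) + 16*sqrt(2)*u**2 + 12*sqrt(2)*u - 30*sqrt(4*u + 3)*sin(3*u/2 + 1) + 8*sqrt(2)*log(u**2 + 2))/(2*u**2*sqrt(4*u + 3) + 4*sqrt(4*u + 3)), which equals f(u).

An antiderivative is F(u) = sqrt(2)*sqrt(4*u + 3)*log(u**2 + 2) + 5*cos(3*u/2 + 1).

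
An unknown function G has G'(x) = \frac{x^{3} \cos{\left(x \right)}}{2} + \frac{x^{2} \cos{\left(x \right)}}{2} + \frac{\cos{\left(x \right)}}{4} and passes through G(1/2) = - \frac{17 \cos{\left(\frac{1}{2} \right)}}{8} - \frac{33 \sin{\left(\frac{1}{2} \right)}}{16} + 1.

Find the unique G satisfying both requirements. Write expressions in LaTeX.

G(x) = \frac{x^{3} \sin{\left(x \right)}}{2} + \frac{x^{2} \sin{\left(x \right)}}{2} + \frac{3 x^{2} \cos{\left(x \right)}}{2} - 3 x \sin{\left(x \right)} + x \cos{\left(x \right)} - \frac{3 \sin{\left(x \right)}}{4} - 3 \cos{\left(x \right)} + 1

Integrate term by term and add the pieces.
A general antiderivative is \frac{x^{3} \sin{\left(x \right)}}{2} + \frac{x^{2} \sin{\left(x \right)}}{2} + \frac{3 x^{2} \cos{\left(x \right)}}{2} - 3 x \sin{\left(x \right)} + x \cos{\left(x \right)} - \frac{3 \sin{\left(x \right)}}{4} - 3 \cos{\left(x \right)} + C.
The condition gives C = - \frac{17 \cos{\left(\frac{1}{2} \right)}}{8} - \frac{33 \sin{\left(\frac{1}{2} \right)}}{16} + 1 - (- \frac{17 \cos{\left(\frac{1}{2} \right)}}{8} - \frac{33 \sin{\left(\frac{1}{2} \right)}}{16}) = 1.
So G(x) = \frac{x^{3} \sin{\left(x \right)}}{2} + \frac{x^{2} \sin{\left(x \right)}}{2} + \frac{3 x^{2} \cos{\left(x \right)}}{2} - 3 x \sin{\left(x \right)} + x \cos{\left(x \right)} - \frac{3 \sin{\left(x \right)}}{4} - 3 \cos{\left(x \right)} + 1.
Check: d/dx[\frac{x^{3} \sin{\left(x \right)}}{2} + \frac{x^{2} \sin{\left(x \right)}}{2} + \frac{3 x^{2} \cos{\left(x \right)}}{2} - 3 x \sin{\left(x \right)} + x \cos{\left(x \right)} - \frac{3 \sin{\left(x \right)}}{4} - 3 \cos{\left(x \right)} + 1] = \frac{x^{3} \cos{\left(x \right)}}{2} + \frac{x^{2} \cos{\left(x \right)}}{2} + \frac{\cos{\left(x \right)}}{4} = G'(x).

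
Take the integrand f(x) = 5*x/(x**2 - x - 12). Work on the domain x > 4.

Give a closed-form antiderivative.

The denominator factors as (x - 4)*(x + 3); partial fractions split f into directly integrable pieces: 15/(7*(x + 3)) + 20/(7*(x - 4)).
Check: d/dx[5*(4*log(x - 4) + 3*log(x + 3))/7] = 5*x/(x**2 - x - 12) = f(x).

An antiderivative is F(x) = 5*(4*log(x - 4) + 3*log(x + 3))/7.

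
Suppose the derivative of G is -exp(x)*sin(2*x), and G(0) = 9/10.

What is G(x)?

Any candidate G(x) must reproduce the stated G'(x) exactly.
A general antiderivative is -exp(x)*sin(2*x)/5 + 2*exp(x)*cos(2*x)/5 + C.
The condition gives C = 9/10 - (2/5) = 1/2.
So G(x) = -exp(x)*sin(2*x)/5 + 2*exp(x)*cos(2*x)/5 + 1/2.
Check: d/dx[-exp(x)*sin(2*x)/5 + 2*exp(x)*cos(2*x)/5 + 1/2] = -exp(x)*sin(2*x) = G'(x).

G(x) = -exp(x)*sin(2*x)/5 + 2*exp(x)*cos(2*x)/5 + 1/2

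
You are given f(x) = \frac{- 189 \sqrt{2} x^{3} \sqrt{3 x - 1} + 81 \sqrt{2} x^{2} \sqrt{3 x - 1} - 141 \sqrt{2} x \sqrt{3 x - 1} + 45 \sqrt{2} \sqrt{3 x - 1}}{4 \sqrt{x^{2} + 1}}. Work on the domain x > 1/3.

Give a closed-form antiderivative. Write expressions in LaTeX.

Recognize the product-rule pattern: f = u'v + uv' with u = - \frac{3 \left(3 x - 1\right)^{\frac{5}{2}}}{2}, v = \sqrt{2 x^{2} + 2}, so integration by parts undoes it.
Check: d/dx[- \frac{3 \sqrt{2} \left(3 x - 1\right)^{\frac{5}{2}} \sqrt{x^{2} + 1}}{2}] = \frac{- 189 \sqrt{2} x^{3} \sqrt{3 x - 1} + 81 \sqrt{2} x^{2} \sqrt{3 x - 1} - 141 \sqrt{2} x \sqrt{3 x - 1} + 45 \sqrt{2} \sqrt{3 x - 1}}{4 \sqrt{x^{2} + 1}} = f(x).

An antiderivative is F(x) = - \frac{3 \sqrt{2} \left(3 x - 1\right)^{\frac{5}{2}} \sqrt{x^{2} + 1}}{2}.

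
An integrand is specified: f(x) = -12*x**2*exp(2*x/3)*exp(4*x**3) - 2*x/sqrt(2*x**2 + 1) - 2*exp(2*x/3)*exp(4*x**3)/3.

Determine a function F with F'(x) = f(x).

Integrate term by term and add the pieces.
Check: d/dx[-sqrt(2*x**2 + 1) - exp(4*x**3 + 2*x/3)] = (-36*x**2*sqrt(2*x**2 + 1)*exp(2*x/3)*exp(4*x**3) - 6*x - 2*sqrt(2*x**2 + 1)*exp(2*x/3)*exp(4*x**3))/(3*sqrt(2*x**2 + 1)), which equals f(x).

An antiderivative is F(x) = -sqrt(2*x**2 + 1) - exp(4*x**3 + 2*x/3).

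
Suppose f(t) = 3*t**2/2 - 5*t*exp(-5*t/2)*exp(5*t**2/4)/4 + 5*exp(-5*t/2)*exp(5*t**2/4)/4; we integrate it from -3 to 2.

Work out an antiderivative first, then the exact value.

Antiderivative: F(t) = t**3/2 - exp(5*t**2/4 - 5*t/2)/2; value = 17 + exp(75/4)/2

Integrate term by term and add the pieces.
F(t) = t**3/2 - exp(5*t**2/4 - 5*t/2)/2 is an antiderivative of f.
Check: d/dt[t**3/2 - exp(5*t**2/4 - 5*t/2)/2] = 3*t**2/2 - 5*t*exp(-5*t/2)*exp(5*t**2/4)/4 + 5*exp(-5*t/2)*exp(5*t**2/4)/4 = f(t).
F(2) = 7/2; F(-3) = -exp(75/4)/2 - 27/2.
Integral = F(2) - F(-3) = 17 + exp(75/4)/2.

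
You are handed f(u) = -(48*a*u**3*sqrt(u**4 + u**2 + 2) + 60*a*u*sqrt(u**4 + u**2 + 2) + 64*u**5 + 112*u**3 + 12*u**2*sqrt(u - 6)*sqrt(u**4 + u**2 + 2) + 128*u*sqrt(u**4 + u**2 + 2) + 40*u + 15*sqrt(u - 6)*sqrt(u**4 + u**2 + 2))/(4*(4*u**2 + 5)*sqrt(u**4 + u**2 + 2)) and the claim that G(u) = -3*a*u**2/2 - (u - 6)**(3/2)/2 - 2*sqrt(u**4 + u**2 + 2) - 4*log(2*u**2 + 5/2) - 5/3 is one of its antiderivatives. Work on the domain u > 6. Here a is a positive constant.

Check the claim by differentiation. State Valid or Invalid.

d/du[G] = (-48*a*u**3*sqrt(u**4 + u**2 + 2) - 60*a*u*sqrt(u**4 + u**2 + 2) - 64*u**5 - 112*u**3 - 12*u**2*sqrt(u - 6)*sqrt(u**4 + u**2 + 2) - 128*u*sqrt(u**4 + u**2 + 2) - 40*u - 15*sqrt(u - 6)*sqrt(u**4 + u**2 + 2))/(16*u**2*sqrt(u**4 + u**2 + 2) + 20*sqrt(u**4 + u**2 + 2))
This equals f(u) exactly, so the claim holds.

Valid - differentiating G returns exactly f.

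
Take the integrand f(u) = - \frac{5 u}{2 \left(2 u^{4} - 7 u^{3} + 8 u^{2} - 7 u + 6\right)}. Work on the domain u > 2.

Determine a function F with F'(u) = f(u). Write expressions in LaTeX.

An antiderivative is F(u) = - \log{\left(u - 2 \right)} + \frac{15 \log{\left(u - \frac{3}{2} \right)}}{13} - \frac{\log{\left(u^{2} + 1 \right)}}{13} + \frac{7 \operatorname{atan}{\left(u \right)}}{26}.

The denominator factors as 2 \left(u - 2\right) \left(2 u - 3\right) \left(u^{2} + 1\right); partial fractions split f into directly integrable pieces: - \frac{4 u - 7}{26 \left(u^{2} + 1\right)} + \frac{30}{13 \left(2 u - 3\right)} - \frac{1}{u - 2}.
Check: d/du[- \log{\left(u - 2 \right)} + \frac{15 \log{\left(u - \frac{3}{2} \right)}}{13} - \frac{\log{\left(u^{2} + 1 \right)}}{13} + \frac{7 \operatorname{atan}{\left(u \right)}}{26}] = - \frac{5 u}{4 u^{4} - 14 u^{3} + 16 u^{2} - 14 u + 12}, which equals f(u).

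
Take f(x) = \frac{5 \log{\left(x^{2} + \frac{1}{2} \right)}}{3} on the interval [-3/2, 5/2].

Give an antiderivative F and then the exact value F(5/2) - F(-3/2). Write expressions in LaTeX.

Antiderivative: F(x) = \frac{5 x \log{\left(x^{2} + \frac{1}{2} \right)}}{3} - \frac{10 x}{3} + \frac{5 \sqrt{2} \operatorname{atan}{\left(\sqrt{2} x \right)}}{3}; value = - \frac{40}{3} + \frac{5 \log{\left(\frac{11}{4} \right)}}{2} + \frac{5 \sqrt{2} \operatorname{atan}{\left(\frac{3 \sqrt{2}}{2} \right)}}{3} + \frac{5 \sqrt{2} \operatorname{atan}{\left(\frac{5 \sqrt{2}}{2} \right)}}{3} + \frac{25 \log{\left(\frac{27}{4} \right)}}{6}

A candidate is checked by its d/dx: the result must match f(x).
F(x) = \frac{5 x \log{\left(x^{2} + \frac{1}{2} \right)}}{3} - \frac{10 x}{3} + \frac{5 \sqrt{2} \operatorname{atan}{\left(\sqrt{2} x \right)}}{3} is an antiderivative of f.
Check: d/dx[\frac{5 x \log{\left(x^{2} + \frac{1}{2} \right)}}{3} - \frac{10 x}{3} + \frac{5 \sqrt{2} \operatorname{atan}{\left(\sqrt{2} x \right)}}{3}] = \frac{5 \log{\left(x^{2} + \frac{1}{2} \right)}}{3} = f(x).
F(5/2) = - \frac{25}{3} + \frac{5 \sqrt{2} \operatorname{atan}{\left(\frac{5 \sqrt{2}}{2} \right)}}{3} + \frac{25 \log{\left(\frac{27}{4} \right)}}{6}; F(-3/2) = - \frac{5 \sqrt{2} \operatorname{atan}{\left(\frac{3 \sqrt{2}}{2} \right)}}{3} - \frac{5 \log{\left(\frac{11}{4} \right)}}{2} + 5.
Integral = F(5/2) - F(-3/2) = - \frac{40}{3} + \frac{5 \log{\left(\frac{11}{4} \right)}}{2} + \frac{5 \sqrt{2} \operatorname{atan}{\left(\frac{3 \sqrt{2}}{2} \right)}}{3} + \frac{5 \sqrt{2} \operatorname{atan}{\left(\frac{5 \sqrt{2}}{2} \right)}}{3} + \frac{25 \log{\left(\frac{27}{4} \right)}}{6}.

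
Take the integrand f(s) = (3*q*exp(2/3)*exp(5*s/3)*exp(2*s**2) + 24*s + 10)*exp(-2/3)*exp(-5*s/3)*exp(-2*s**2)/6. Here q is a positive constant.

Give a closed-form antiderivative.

An antiderivative is F(s) = q*s/2 - exp(-2*s**2 - 5*s/3 - 2/3).

Recover f(s) by differentiating a candidate F(s); any mismatch rules it out.
Check: d/ds[q*s/2 - exp(-2*s**2 - 5*s/3 - 2/3)] = (3*q*exp(2/3)*exp(5*s/3)*exp(2*s**2) + 24*s + 10)*exp(-2/3)*exp(-5*s/3)*exp(-2*s**2)/6 = f(s).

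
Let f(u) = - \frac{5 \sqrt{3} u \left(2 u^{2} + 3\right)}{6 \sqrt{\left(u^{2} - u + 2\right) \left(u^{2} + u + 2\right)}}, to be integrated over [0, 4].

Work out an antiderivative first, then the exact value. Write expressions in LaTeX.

Antiderivative: F(u) = - \frac{5 \sqrt{3} \sqrt{u^{4} + 3 u^{2} + 4}}{6}; value = - \frac{5 \sqrt{231}}{3} + \frac{5 \sqrt{3}}{3}

f matches the chain-rule pattern g'(h)*h' with inner function h(u) = \frac{u^{4}}{3} + u^{2} + \frac{4}{3}; substituting w = h(u) collapses the integral.
F(u) = - \frac{5 \sqrt{3} \sqrt{u^{4} + 3 u^{2} + 4}}{6} is an antiderivative of f.
Check: d/du[- \frac{5 \sqrt{3} \sqrt{u^{4} + 3 u^{2} + 4}}{6}] = \frac{- 10 \sqrt{3} u^{3} - 15 \sqrt{3} u}{6 \sqrt{u^{4} + 3 u^{2} + 4}}, which equals f(u).
F(4) = - \frac{5 \sqrt{231}}{3}; F(0) = - \frac{5 \sqrt{3}}{3}.
Integral = F(4) - F(0) = - \frac{5 \sqrt{231}}{3} + \frac{5 \sqrt{3}}{3}.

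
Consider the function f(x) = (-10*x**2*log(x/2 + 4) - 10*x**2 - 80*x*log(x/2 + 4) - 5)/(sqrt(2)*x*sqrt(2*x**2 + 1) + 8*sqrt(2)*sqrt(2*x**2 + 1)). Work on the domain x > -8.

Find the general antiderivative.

F(x) = -5*sqrt(2)*sqrt(2*x**2 + 1)*log(x/2 + 4)/2 + C

Recognize the product-rule pattern: f = u'v + uv' with u = -5*sqrt(x**2 + 1/2), v = log(x/2 + 4), so integration by parts undoes it.
Check: d/dx[-5*sqrt(2)*sqrt(2*x**2 + 1)*log(x/2 + 4)/2] = (-10*sqrt(2)*x**2*log(x/2 + 4) - 10*sqrt(2)*x**2 - 80*sqrt(2)*x*log(x/2 + 4) - 5*sqrt(2))/(2*x*sqrt(2*x**2 + 1) + 16*sqrt(2*x**2 + 1)), which equals f(x).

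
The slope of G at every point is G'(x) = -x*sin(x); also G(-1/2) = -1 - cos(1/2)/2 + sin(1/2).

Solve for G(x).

G(x) = x*cos(x) - sin(x) - 1

Whatever form G(x) takes, its d/dx must return the stated G'(x).
A general antiderivative is x*cos(x) - sin(x) + C.
The condition gives C = -1 - cos(1/2)/2 + sin(1/2) - (-cos(1/2)/2 + sin(1/2)) = -1.
So G(x) = x*cos(x) - sin(x) - 1.
Check: d/dx[x*cos(x) - sin(x) - 1] = -x*sin(x) = G'(x).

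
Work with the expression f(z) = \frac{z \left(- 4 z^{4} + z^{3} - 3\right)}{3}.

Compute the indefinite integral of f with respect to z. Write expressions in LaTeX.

Since d/dz undoes antidifferentiation here, F'(z) = f(z) is required of F(z).
Check: d/dz[- \frac{2 z^{6}}{9} + \frac{z^{5}}{15} - \frac{z^{2}}{2}] = - \frac{4 z^{5}}{3} + \frac{z^{4}}{3} - z, which equals f(z).

F(z) = - \frac{2 z^{6}}{9} + \frac{z^{5}}{15} - \frac{z^{2}}{2} + C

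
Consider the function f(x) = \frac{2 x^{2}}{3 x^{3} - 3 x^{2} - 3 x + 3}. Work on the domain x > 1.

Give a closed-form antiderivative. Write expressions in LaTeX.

Factor the denominator (3 \left(x - 1\right)^{2} \left(x + 1\right)) and decompose: f = \frac{1}{6 \left(x + 1\right)} + \frac{1}{2 \left(x - 1\right)} + \frac{1}{3 \left(x - 1\right)^{2}}; each piece integrates to a log, atan, or power term.
Check: d/dx[\frac{3 x \log{\left(x - 1 \right)} + x \log{\left(x + 1 \right)} - 3 \log{\left(x - 1 \right)} - \log{\left(x + 1 \right)} - 2}{6 \left(x - 1\right)}] = \frac{2 x^{2}}{3 x^{3} - 3 x^{2} - 3 x + 3} = f(x).

An antiderivative is F(x) = \frac{3 x \log{\left(x - 1 \right)} + x \log{\left(x + 1 \right)} - 3 \log{\left(x - 1 \right)} - \log{\left(x + 1 \right)} - 2}{6 \left(x - 1\right)}.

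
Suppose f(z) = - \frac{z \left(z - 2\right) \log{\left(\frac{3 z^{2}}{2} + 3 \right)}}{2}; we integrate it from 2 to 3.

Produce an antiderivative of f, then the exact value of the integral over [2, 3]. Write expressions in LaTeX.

Antiderivative: F(z) = - \frac{3 z^{3} \log{\left(\frac{3 z^{2}}{2} + 3 \right)} - 2 z^{3} - 9 z^{2} \log{\left(\frac{3 z^{2}}{2} + 3 \right)} + 9 z^{2} + 12 z - 18 \log{\left(z^{2} + 2 \right)} - 12 \sqrt{2} \operatorname{atan}{\left(\frac{\sqrt{2} z}{2} \right)}}{18}; value = - \log{\left(6 \right)} - \frac{2 \log{\left(9 \right)}}{3} - \frac{19}{18} - \frac{2 \sqrt{2} \operatorname{atan}{\left(\sqrt{2} \right)}}{3} + \frac{2 \sqrt{2} \operatorname{atan}{\left(\frac{3 \sqrt{2}}{2} \right)}}{3} + \log{\left(11 \right)}

Whatever form F(z) takes, F'(z) = f(z) is non-negotiable.
F(z) = - \frac{3 z^{3} \log{\left(\frac{3 z^{2}}{2} + 3 \right)} - 2 z^{3} - 9 z^{2} \log{\left(\frac{3 z^{2}}{2} + 3 \right)} + 9 z^{2} + 12 z - 18 \log{\left(z^{2} + 2 \right)} - 12 \sqrt{2} \operatorname{atan}{\left(\frac{\sqrt{2} z}{2} \right)}}{18} is an antiderivative of f.
Check: d/dz[- \frac{3 z^{3} \log{\left(\frac{3 z^{2}}{2} + 3 \right)} - 2 z^{3} - 9 z^{2} \log{\left(\frac{3 z^{2}}{2} + 3 \right)} + 9 z^{2} + 12 z - 18 \log{\left(z^{2} + 2 \right)} - 12 \sqrt{2} \operatorname{atan}{\left(\frac{\sqrt{2} z}{2} \right)}}{18}] = - \frac{z^{2} \log{\left(\frac{z^{2}}{2} + 1 \right)}}{2} - \frac{z^{2} \log{\left(3 \right)}}{2} + z \log{\left(\frac{z^{2}}{2} + 1 \right)} + z \log{\left(3 \right)}, which equals f(z).
F(3) = - \frac{7}{2} + \frac{2 \sqrt{2} \operatorname{atan}{\left(\frac{3 \sqrt{2}}{2} \right)}}{3} + \log{\left(11 \right)}; F(2) = - \frac{22}{9} + \frac{2 \sqrt{2} \operatorname{atan}{\left(\sqrt{2} \right)}}{3} + \frac{2 \log{\left(9 \right)}}{3} + \log{\left(6 \right)}.
Integral = F(3) - F(2) = - \log{\left(6 \right)} - \frac{2 \log{\left(9 \right)}}{3} - \frac{19}{18} - \frac{2 \sqrt{2} \operatorname{atan}{\left(\sqrt{2} \right)}}{3} + \frac{2 \sqrt{2} \operatorname{atan}{\left(\frac{3 \sqrt{2}}{2} \right)}}{3} + \log{\left(11 \right)}.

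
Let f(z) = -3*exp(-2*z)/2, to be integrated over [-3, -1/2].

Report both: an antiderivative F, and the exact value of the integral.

Check any antiderivative F(z) by computing F'(z) and comparing it with f(z).
F(z) = 3*exp(-2*z)/4 is an antiderivative of f.
Check: d/dz[3*exp(-2*z)/4] = -3*exp(-2*z)/2 = f(z).
F(-1/2) = 3*exp(1)/4; F(-3) = 3*exp(6)/4.
Integral = F(-1/2) - F(-3) = -3*exp(6)/4 + 3*exp(1)/4.

Antiderivative: F(z) = 3*exp(-2*z)/4; value = -3*exp(6)/4 + 3*exp(1)/4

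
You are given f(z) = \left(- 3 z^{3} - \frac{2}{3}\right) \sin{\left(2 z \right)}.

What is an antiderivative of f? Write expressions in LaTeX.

A candidate is checked by its d/dz: the result must match f(z).
Check: d/dz[\frac{3 z^{3} \cos{\left(2 z \right)}}{2} - \frac{9 z^{2} \sin{\left(2 z \right)}}{4} - \frac{9 z \cos{\left(2 z \right)}}{4} + \frac{9 \sin{\left(2 z \right)}}{8} + \frac{\cos{\left(2 z \right)}}{3}] = - 3 z^{3} \sin{\left(2 z \right)} - \frac{2 \sin{\left(2 z \right)}}{3}, which equals f(z).

An antiderivative is F(z) = \frac{3 z^{3} \cos{\left(2 z \right)}}{2} - \frac{9 z^{2} \sin{\left(2 z \right)}}{4} - \frac{9 z \cos{\left(2 z \right)}}{4} + \frac{9 \sin{\left(2 z \right)}}{8} + \frac{\cos{\left(2 z \right)}}{3}.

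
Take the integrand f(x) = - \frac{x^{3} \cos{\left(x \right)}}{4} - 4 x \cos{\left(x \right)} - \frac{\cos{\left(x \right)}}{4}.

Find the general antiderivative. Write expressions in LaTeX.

The integrand splits into summands that can be handled one at a time.
Check: d/dx[- \frac{x^{3} \sin{\left(x \right)}}{4} - \frac{3 x^{2} \cos{\left(x \right)}}{4} - \frac{5 x \sin{\left(x \right)}}{2} - \frac{\sin{\left(x \right)}}{4} - \frac{5 \cos{\left(x \right)}}{2}] = - \frac{x^{3} \cos{\left(x \right)}}{4} - 4 x \cos{\left(x \right)} - \frac{\cos{\left(x \right)}}{4} = f(x).

F(x) = - \frac{x^{3} \sin{\left(x \right)}}{4} - \frac{3 x^{2} \cos{\left(x \right)}}{4} - \frac{5 x \sin{\left(x \right)}}{2} - \frac{\sin{\left(x \right)}}{4} - \frac{5 \cos{\left(x \right)}}{2} + C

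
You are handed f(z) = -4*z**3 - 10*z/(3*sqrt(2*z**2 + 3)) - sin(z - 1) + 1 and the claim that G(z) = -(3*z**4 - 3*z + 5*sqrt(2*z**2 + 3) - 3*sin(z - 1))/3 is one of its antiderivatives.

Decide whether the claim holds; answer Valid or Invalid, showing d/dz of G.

d/dz[G] = (-12*z**3*sqrt(2*z**2 + 3) - 10*z + 3*sqrt(2*z**2 + 3)*cos(z - 1) + 3*sqrt(2*z**2 + 3))/(3*sqrt(2*z**2 + 3))
d/dz[G] - f(z) = sin(z - 1) + cos(z - 1) != 0.

Invalid: d/dz[G] - f = sin(z - 1) + cos(z - 1), which is not 0.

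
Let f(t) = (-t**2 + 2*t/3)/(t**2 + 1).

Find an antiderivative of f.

Whatever form F(t) takes, F'(t) = f(t) is non-negotiable.
Check: d/dt[-t + log(t**2 + 1)/3 + atan(t)] = (-3*t**2 + 2*t)/(3*t**2 + 3), which equals f(t).

An antiderivative is F(t) = -t + log(t**2 + 1)/3 + atan(t).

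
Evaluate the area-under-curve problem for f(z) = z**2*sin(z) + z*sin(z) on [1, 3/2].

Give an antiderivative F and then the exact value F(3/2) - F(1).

The integrand splits into summands that can be handled one at a time.
F(z) = -z**2*cos(z) + 2*z*sin(z) - z*cos(z) + sin(z) + 2*cos(z) is an antiderivative of f.
Check: d/dz[-z**2*cos(z) + 2*z*sin(z) - z*cos(z) + sin(z) + 2*cos(z)] = z**2*sin(z) + z*sin(z) = f(z).
F(3/2) = -7*cos(3/2)/4 + 4*sin(3/2); F(1) = 3*sin(1).
Integral = F(3/2) - F(1) = -3*sin(1) - 7*cos(3/2)/4 + 4*sin(3/2).

Antiderivative: F(z) = -z**2*cos(z) + 2*z*sin(z) - z*cos(z) + sin(z) + 2*cos(z); value = -3*sin(1) - 7*cos(3/2)/4 + 4*sin(3/2)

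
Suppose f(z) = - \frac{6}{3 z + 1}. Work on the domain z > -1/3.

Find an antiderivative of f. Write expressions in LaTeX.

An antiderivative is F(z) = - 2 \log{\left(3 z + 1 \right)}.

Recover f(z) by differentiating a candidate F(z); any mismatch rules it out.
Check: d/dz[- 2 \log{\left(3 z + 1 \right)}] = - \frac{6}{3 z + 1} = f(z).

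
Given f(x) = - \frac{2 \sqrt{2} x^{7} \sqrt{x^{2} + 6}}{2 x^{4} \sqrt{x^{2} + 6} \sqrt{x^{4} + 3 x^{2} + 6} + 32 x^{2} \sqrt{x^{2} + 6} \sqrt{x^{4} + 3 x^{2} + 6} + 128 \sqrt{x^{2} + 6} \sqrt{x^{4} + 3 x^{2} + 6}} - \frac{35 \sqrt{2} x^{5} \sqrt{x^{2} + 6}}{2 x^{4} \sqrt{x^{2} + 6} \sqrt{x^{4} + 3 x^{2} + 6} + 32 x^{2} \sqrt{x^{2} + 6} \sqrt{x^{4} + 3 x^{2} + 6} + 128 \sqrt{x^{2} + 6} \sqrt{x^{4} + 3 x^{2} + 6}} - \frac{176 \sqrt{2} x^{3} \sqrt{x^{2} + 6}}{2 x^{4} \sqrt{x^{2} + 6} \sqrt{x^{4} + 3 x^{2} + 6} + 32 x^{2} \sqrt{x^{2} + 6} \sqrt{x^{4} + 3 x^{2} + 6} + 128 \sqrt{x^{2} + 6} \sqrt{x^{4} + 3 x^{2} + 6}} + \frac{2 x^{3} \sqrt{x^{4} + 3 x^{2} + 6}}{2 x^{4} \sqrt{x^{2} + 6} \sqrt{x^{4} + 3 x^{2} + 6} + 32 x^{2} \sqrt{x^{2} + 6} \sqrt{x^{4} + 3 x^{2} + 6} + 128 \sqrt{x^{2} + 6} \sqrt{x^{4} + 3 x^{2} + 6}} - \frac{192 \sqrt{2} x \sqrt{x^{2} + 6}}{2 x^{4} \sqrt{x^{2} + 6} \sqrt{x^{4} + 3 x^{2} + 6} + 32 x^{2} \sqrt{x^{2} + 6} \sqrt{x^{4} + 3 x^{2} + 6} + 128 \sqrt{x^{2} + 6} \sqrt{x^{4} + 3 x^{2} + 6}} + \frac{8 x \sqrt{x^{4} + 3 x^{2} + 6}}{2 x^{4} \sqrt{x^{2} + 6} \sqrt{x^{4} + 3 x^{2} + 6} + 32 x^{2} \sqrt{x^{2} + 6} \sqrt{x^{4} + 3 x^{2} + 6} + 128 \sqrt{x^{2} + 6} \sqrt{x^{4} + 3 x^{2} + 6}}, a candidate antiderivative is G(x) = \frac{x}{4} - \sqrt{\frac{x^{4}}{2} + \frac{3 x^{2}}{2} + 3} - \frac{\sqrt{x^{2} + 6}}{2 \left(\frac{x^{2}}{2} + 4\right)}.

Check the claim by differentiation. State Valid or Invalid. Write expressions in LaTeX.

d/dx[G] = \frac{- 4 \sqrt{2} x^{7} \sqrt{x^{2} + 6} - 70 \sqrt{2} x^{5} \sqrt{x^{2} + 6} + x^{4} \sqrt{x^{2} + 6} \sqrt{x^{4} + 3 x^{2} + 6} - 352 \sqrt{2} x^{3} \sqrt{x^{2} + 6} + 4 x^{3} \sqrt{x^{4} + 3 x^{2} + 6} + 16 x^{2} \sqrt{x^{2} + 6} \sqrt{x^{4} + 3 x^{2} + 6} - 384 \sqrt{2} x \sqrt{x^{2} + 6} + 16 x \sqrt{x^{4} + 3 x^{2} + 6} + 64 \sqrt{x^{2} + 6} \sqrt{x^{4} + 3 x^{2} + 6}}{4 x^{4} \sqrt{x^{2} + 6} \sqrt{x^{4} + 3 x^{2} + 6} + 64 x^{2} \sqrt{x^{2} + 6} \sqrt{x^{4} + 3 x^{2} + 6} + 256 \sqrt{x^{2} + 6} \sqrt{x^{4} + 3 x^{2} + 6}}
d/dx[G] - f(x) = \frac{1}{4} != 0.

Invalid: d/dx[G] - f = \frac{1}{4}, which is not 0.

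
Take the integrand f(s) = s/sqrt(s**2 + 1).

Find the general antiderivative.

F(s) = sqrt(s**2 + 1) + C

f matches the chain-rule pattern g'(h)*h' with inner function h(s) = s**2 + 1; substituting u = h(s) collapses the integral.
Check: d/ds[sqrt(s**2 + 1)] = s/sqrt(s**2 + 1) = f(s).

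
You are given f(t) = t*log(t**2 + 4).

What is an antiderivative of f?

Any candidate F(t) must reproduce f(t) exactly when differentiated.
Check: d/dt[(t**2*log(t**2 + 4) - t**2 + 4*log(t**2 + 4))/2] = t*log(t**2 + 4) = f(t).

An antiderivative is F(t) = (t**2*log(t**2 + 4) - t**2 + 4*log(t**2 + 4))/2.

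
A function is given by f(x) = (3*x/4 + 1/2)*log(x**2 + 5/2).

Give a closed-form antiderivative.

An antiderivative is F(x) = 3*x**2*log(x**2 + 5/2)/8 - 3*x**2/8 + x*log(x**2 + 5/2)/2 - x + 15*log(x**2 + 5/2)/16 + sqrt(10)*atan(sqrt(10)*x/5)/2.

Check any antiderivative F(x) by computing F'(x) and comparing it with f(x).
Check: d/dx[3*x**2*log(x**2 + 5/2)/8 - 3*x**2/8 + x*log(x**2 + 5/2)/2 - x + 15*log(x**2 + 5/2)/16 + sqrt(10)*atan(sqrt(10)*x/5)/2] = 3*x*log(x**2 + 5/2)/4 + log(x**2 + 5/2)/2, which equals f(x).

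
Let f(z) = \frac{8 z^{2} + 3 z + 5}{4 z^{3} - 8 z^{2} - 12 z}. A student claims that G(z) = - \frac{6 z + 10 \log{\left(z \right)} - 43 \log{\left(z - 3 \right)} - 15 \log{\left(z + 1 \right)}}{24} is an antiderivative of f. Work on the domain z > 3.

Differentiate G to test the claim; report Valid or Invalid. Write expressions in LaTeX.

Invalid: d/dz[G] - f = - \frac{1}{4}, which is not 0.

d/dz[G] = \frac{- z^{3} + 10 z^{2} + 6 z + 5}{4 z^{3} - 8 z^{2} - 12 z}
d/dz[G] - f(z) = - \frac{1}{4} != 0.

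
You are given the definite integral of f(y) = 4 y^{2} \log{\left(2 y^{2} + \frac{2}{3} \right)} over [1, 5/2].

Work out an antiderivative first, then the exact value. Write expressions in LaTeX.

Antiderivative: F(y) = \frac{4 \left(9 y^{3} \log{\left(2 y^{2} + \frac{2}{3} \right)} - 6 y^{3} + 6 y - 2 \sqrt{3} \operatorname{atan}{\left(\sqrt{3} y \right)}\right)}{27}; value = - \frac{35}{3} - \frac{4 \log{\left(\frac{8}{3} \right)}}{3} - \frac{8 \sqrt{3} \operatorname{atan}{\left(\frac{5 \sqrt{3}}{2} \right)}}{27} + \frac{8 \sqrt{3} \pi}{81} + \frac{125 \log{\left(\frac{79}{6} \right)}}{6}

Differentiate the proposed F(y) back; it has to land on f(y) exactly.
F(y) = \frac{4 \left(9 y^{3} \log{\left(2 y^{2} + \frac{2}{3} \right)} - 6 y^{3} + 6 y - 2 \sqrt{3} \operatorname{atan}{\left(\sqrt{3} y \right)}\right)}{27} is an antiderivative of f.
Check: d/dy[\frac{4 \left(9 y^{3} \log{\left(2 y^{2} + \frac{2}{3} \right)} - 6 y^{3} + 6 y - 2 \sqrt{3} \operatorname{atan}{\left(\sqrt{3} y \right)}\right)}{27}] = 4 y^{2} \log{\left(y^{2} + \frac{1}{3} \right)} + 4 y^{2} \log{\left(2 \right)}, which equals f(y).
F(5/2) = - \frac{35}{3} - \frac{8 \sqrt{3} \operatorname{atan}{\left(\frac{5 \sqrt{3}}{2} \right)}}{27} + \frac{125 \log{\left(\frac{79}{6} \right)}}{6}; F(1) = - \frac{8 \sqrt{3} \pi}{81} + \frac{4 \log{\left(\frac{8}{3} \right)}}{3}.
Integral = F(5/2) - F(1) = - \frac{35}{3} - \frac{4 \log{\left(\frac{8}{3} \right)}}{3} - \frac{8 \sqrt{3} \operatorname{atan}{\left(\frac{5 \sqrt{3}}{2} \right)}}{27} + \frac{8 \sqrt{3} \pi}{81} + \frac{125 \log{\left(\frac{79}{6} \right)}}{6}.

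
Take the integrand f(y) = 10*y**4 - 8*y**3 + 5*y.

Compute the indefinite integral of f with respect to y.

F(y) = y**2*(4*y**3 - 4*y**2 + 5)/2 + C

The integrand splits into summands that can be handled one at a time.
Check: d/dy[y**2*(4*y**3 - 4*y**2 + 5)/2] = 10*y**4 - 8*y**3 + 5*y = f(y).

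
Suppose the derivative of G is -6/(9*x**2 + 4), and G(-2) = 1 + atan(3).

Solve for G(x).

Whatever form G(x) takes, its d/dx must return the stated G'(x).
A general antiderivative is -atan(3*x/2) + C.
The condition gives C = 1 + atan(3) - (atan(3)) = 1.
So G(x) = 1 - atan(3*x/2).
Check: d/dx[1 - atan(3*x/2)] = -6/(9*x**2 + 4) = G'(x).

G(x) = 1 - atan(3*x/2)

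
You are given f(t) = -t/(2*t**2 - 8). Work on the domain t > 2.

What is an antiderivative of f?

Factor the denominator (2*(t - 2)*(t + 2)) and decompose: f = -1/(4*(t + 2)) - 1/(4*(t - 2)); each piece integrates to a log, atan, or power term.
Check: d/dt[-log(t**2 - 4)/4] = -t/(2*t**2 - 8) = f(t).

An antiderivative is F(t) = -log(t**2 - 4)/4.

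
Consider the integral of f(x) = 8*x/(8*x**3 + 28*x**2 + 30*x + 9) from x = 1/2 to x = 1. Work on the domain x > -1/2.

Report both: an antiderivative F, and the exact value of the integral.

The denominator factors as (2*x + 1)*(2*x + 3)**2; partial fractions split f into directly integrable pieces: 1/(2*x + 3) + 6/(2*x + 3)**2 - 1/(2*x + 1).
F(x) = -(2*x*log(x + 1/2) - 2*x*log(x + 3/2) + 3*log(x + 1/2) - 3*log(x + 3/2) + 6)/(2*(2*x + 3)) is an antiderivative of f.
Check: d/dx[-(2*x*log(x + 1/2) - 2*x*log(x + 3/2) + 3*log(x + 1/2) - 3*log(x + 3/2) + 6)/(2*(2*x + 3))] = 8*x/(8*x**3 + 28*x**2 + 30*x + 9) = f(x).
F(1) = -3/5 - log(3/2)/2 + log(5/2)/2; F(1/2) = -3/4 + log(2)/2.
Integral = F(1) - F(1/2) = -log(2)/2 - log(3/2)/2 + 3/20 + log(5/2)/2.

Antiderivative: F(x) = -(2*x*log(x + 1/2) - 2*x*log(x + 3/2) + 3*log(x + 1/2) - 3*log(x + 3/2) + 6)/(2*(2*x + 3)); value = -log(2)/2 - log(3/2)/2 + 3/20 + log(5/2)/2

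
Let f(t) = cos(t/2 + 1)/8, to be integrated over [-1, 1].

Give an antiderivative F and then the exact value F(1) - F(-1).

Antiderivative: F(t) = sin(t/2 + 1)/4; value = -sin(1/2)/4 + sin(3/2)/4

A candidate is checked by its d/dt: the result must match f(t).
F(t) = sin(t/2 + 1)/4 is an antiderivative of f.
Check: d/dt[sin(t/2 + 1)/4] = cos(t/2 + 1)/8 = f(t).
F(1) = sin(3/2)/4; F(-1) = sin(1/2)/4.
Integral = F(1) - F(-1) = -sin(1/2)/4 + sin(3/2)/4.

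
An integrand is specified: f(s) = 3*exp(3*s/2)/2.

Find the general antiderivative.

A candidate is checked by its d/ds: the result must match f(s).
Check: d/ds[exp(3*s/2)] = 3*exp(3*s/2)/2 = f(s).

F(s) = exp(3*s/2) + C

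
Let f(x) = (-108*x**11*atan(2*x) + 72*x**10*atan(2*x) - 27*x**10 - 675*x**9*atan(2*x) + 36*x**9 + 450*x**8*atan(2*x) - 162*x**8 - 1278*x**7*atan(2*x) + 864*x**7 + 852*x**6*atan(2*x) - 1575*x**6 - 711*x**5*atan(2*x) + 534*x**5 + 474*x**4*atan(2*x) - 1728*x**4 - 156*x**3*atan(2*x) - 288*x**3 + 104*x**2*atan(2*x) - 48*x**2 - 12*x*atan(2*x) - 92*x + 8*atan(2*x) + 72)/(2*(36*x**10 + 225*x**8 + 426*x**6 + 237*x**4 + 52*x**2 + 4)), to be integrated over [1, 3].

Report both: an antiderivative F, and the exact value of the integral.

Antiderivative: F(x) = (-9*x**6*atan(2*x) + 12*x**5*atan(2*x) - 27*x**4*atan(2*x) + 36*x**3*atan(2*x) - 6*x**2*atan(2*x) - 54*x**2 + 8*x*atan(2*x) + 72*x)/(12*x**4 + 36*x**2 + 8); value = -15*atan(6)/4 - 603/1141 - atan(2)/4

f has the shape u'v + uv' for u = -3*x**2/4 + x and v = atan(2*x) + 3/(x**4/2 + 3*x**2/2 + 1/3) — it is the derivative of the product u*v.
F(x) = (-9*x**6*atan(2*x) + 12*x**5*atan(2*x) - 27*x**4*atan(2*x) + 36*x**3*atan(2*x) - 6*x**2*atan(2*x) - 54*x**2 + 8*x*atan(2*x) + 72*x)/(12*x**4 + 36*x**2 + 8) is an antiderivative of f.
Check: d/dx[(-9*x**6*atan(2*x) + 12*x**5*atan(2*x) - 27*x**4*atan(2*x) + 36*x**3*atan(2*x) - 6*x**2*atan(2*x) - 54*x**2 + 8*x*atan(2*x) + 72*x)/(12*x**4 + 36*x**2 + 8)] = (-108*x**11*atan(2*x) + 72*x**10*atan(2*x) - 27*x**10 - 675*x**9*atan(2*x) + 36*x**9 + 450*x**8*atan(2*x) - 162*x**8 - 1278*x**7*atan(2*x) + 864*x**7 + 852*x**6*atan(2*x) - 1575*x**6 - 711*x**5*atan(2*x) + 534*x**5 + 474*x**4*atan(2*x) - 1728*x**4 - 156*x**3*atan(2*x) - 288*x**3 + 104*x**2*atan(2*x) - 48*x**2 - 12*x*atan(2*x) - 92*x + 8*atan(2*x) + 72)/(72*x**10 + 450*x**8 + 852*x**6 + 474*x**4 + 104*x**2 + 8), which equals f(x).
F(3) = -15*atan(6)/4 - 135/652; F(1) = atan(2)/4 + 9/28.
Integral = F(3) - F(1) = -15*atan(6)/4 - 603/1141 - atan(2)/4.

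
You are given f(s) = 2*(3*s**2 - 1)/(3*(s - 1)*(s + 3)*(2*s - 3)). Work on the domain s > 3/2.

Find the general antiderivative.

F(s) = 23*log(s - 3/2)/27 - log(s - 1)/3 + 13*log(s + 3)/27 + C

The denominator factors as 3*(s - 1)*(s + 3)*(2*s - 3); partial fractions split f into directly integrable pieces: 46/(27*(2*s - 3)) + 13/(27*(s + 3)) - 1/(3*(s - 1)).
Check: d/ds[23*log(s - 3/2)/27 - log(s - 1)/3 + 13*log(s + 3)/27] = (6*s**2 - 2)/(6*s**3 + 3*s**2 - 36*s + 27), which equals f(s).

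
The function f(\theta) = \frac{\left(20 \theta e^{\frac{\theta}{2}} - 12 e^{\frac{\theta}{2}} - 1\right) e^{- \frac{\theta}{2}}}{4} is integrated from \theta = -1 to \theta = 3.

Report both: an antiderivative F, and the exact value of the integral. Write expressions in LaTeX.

A candidate is checked by its d/d\theta: the result must match f(\theta).
F(\theta) = \frac{5 \theta^{2}}{2} - 3 \theta + \frac{e^{- \frac{\theta}{2}}}{2} is an antiderivative of f.
Check: d/d\theta[\frac{5 \theta^{2}}{2} - 3 \theta + \frac{e^{- \frac{\theta}{2}}}{2}] = \frac{\left(20 \theta e^{\frac{\theta}{2}} - 12 e^{\frac{\theta}{2}} - 1\right) e^{- \frac{\theta}{2}}}{4} = f(\theta).
F(3) = \frac{1}{2 e^{\frac{3}{2}}} + \frac{27}{2}; F(-1) = \frac{e^{\frac{1}{2}}}{2} + \frac{11}{2}.
Integral = F(3) - F(-1) = - \frac{e^{\frac{1}{2}}}{2} + \frac{1}{2 e^{\frac{3}{2}}} + 8.

Antiderivative: F(\theta) = \frac{5 \theta^{2}}{2} - 3 \theta + \frac{e^{- \frac{\theta}{2}}}{2}; value = - \frac{e^{\frac{1}{2}}}{2} + \frac{1}{2 e^{\frac{3}{2}}} + 8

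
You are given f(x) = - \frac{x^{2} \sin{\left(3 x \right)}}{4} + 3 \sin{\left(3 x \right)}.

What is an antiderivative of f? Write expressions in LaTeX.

Integrate term by term and add the pieces.
Check: d/dx[\frac{x^{2} \cos{\left(3 x \right)}}{12} - \frac{x \sin{\left(3 x \right)}}{18} - \frac{55 \cos{\left(3 x \right)}}{54}] = - \frac{x^{2} \sin{\left(3 x \right)}}{4} + 3 \sin{\left(3 x \right)} = f(x).

An antiderivative is F(x) = \frac{x^{2} \cos{\left(3 x \right)}}{12} - \frac{x \sin{\left(3 x \right)}}{18} - \frac{55 \cos{\left(3 x \right)}}{54}.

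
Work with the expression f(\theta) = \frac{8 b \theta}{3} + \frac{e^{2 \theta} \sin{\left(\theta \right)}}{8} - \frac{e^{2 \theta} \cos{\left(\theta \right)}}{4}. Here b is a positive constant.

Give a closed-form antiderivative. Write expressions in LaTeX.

An antiderivative is F(\theta) = \frac{4 b \theta^{2}}{3} - \frac{e^{2 \theta} \cos{\left(\theta \right)}}{8}.

The integrand splits into summands that can be handled one at a time.
Check: d/d\theta[\frac{4 b \theta^{2}}{3} - \frac{e^{2 \theta} \cos{\left(\theta \right)}}{8}] = \frac{8 b \theta}{3} + \frac{e^{2 \theta} \sin{\left(\theta \right)}}{8} - \frac{e^{2 \theta} \cos{\left(\theta \right)}}{4} = f(\theta).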